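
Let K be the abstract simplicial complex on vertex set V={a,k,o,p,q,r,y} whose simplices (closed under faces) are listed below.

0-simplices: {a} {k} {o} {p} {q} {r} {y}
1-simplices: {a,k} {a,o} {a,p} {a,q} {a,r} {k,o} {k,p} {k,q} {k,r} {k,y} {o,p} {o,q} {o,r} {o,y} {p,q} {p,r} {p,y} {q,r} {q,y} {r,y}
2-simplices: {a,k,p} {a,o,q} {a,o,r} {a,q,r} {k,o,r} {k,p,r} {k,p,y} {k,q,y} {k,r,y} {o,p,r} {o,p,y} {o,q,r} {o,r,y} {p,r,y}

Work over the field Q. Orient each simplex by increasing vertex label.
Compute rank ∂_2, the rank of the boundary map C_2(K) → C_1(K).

n_0=7 n_1=20 n_2=14  [Q]
∂1: piv[ak,ao,ap,aq,ar,ky] rk=6  ker:ko,kp,kq,kr,op,oq,or,oy,pq,pr,py,qr,qy,ry
∂2: piv[akp,aoq,aor,aqr,kor,kpr,kpy,kqy,kry,opr,opy] rk=11  ker:oqr,ory,pry
rk∂_2=11

rank∂_2=11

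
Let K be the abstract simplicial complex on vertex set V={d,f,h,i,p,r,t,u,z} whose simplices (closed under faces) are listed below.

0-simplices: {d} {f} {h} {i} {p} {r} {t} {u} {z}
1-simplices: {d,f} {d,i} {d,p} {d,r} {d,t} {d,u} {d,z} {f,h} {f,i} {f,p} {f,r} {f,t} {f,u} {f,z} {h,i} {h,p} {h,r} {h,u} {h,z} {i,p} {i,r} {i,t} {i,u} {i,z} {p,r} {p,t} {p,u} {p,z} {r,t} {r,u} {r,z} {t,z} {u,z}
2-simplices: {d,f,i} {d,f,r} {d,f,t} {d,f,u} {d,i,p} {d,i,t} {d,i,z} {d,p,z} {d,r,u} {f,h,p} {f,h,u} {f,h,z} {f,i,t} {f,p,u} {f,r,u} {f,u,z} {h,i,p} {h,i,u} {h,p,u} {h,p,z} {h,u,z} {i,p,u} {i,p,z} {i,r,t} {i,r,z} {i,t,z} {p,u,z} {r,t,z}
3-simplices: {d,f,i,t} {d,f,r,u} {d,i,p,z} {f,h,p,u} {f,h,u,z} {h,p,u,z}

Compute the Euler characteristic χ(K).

n_0=9 n_1=33 n_2=28 n_3=6
χ=+9−33+28−6=-2

χ(K)=-2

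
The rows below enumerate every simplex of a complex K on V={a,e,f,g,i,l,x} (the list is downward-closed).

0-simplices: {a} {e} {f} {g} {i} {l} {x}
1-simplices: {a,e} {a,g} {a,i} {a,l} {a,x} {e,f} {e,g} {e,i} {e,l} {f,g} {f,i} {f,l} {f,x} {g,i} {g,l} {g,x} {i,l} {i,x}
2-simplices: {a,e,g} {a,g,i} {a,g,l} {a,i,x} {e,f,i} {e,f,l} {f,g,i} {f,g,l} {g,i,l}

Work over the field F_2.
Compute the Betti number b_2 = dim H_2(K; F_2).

b_2=0

n_0=7 n_1=18 n_2=9  [Z2]
∂1: piv[ae,ag,ai,al,ax,ef] rk=6  ker:eg,ei,el,fg,fi,fl,fx,gi,gl,gx,il,ix
∂2: piv[aeg,agi,agl,aix,efi,efl,fgi,fgl,gil] rk=9
b_2=(9−9)−0=0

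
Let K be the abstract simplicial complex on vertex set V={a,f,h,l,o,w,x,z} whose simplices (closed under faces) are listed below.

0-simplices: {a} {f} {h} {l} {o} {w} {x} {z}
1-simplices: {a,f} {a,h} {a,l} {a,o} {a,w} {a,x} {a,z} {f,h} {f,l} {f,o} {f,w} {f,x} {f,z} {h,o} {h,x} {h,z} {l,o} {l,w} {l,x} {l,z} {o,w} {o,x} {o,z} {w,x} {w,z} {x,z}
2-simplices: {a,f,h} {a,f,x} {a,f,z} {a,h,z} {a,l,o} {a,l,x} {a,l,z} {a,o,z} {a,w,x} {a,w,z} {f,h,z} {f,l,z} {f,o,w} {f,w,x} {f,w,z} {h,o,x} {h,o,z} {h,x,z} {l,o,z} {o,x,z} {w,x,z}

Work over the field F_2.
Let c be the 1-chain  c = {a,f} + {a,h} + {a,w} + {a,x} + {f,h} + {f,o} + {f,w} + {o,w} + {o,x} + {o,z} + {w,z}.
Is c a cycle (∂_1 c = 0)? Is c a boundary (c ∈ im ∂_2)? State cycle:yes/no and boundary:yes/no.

cycle:yes boundary:yes

n_0=8 n_1=26 n_2=21  [Z2]
∂1: piv[af,ah,al,ao,aw,ax,az] rk=7  ker:fh,fl,fo,fw,fx,fz,ho,hx,hz,lo,lw,lx,lz,ow,ox,oz,wx,wz,xz
∂2: piv[afh,afx,afz,ahz,alo,alx,alz,aoz,awx,awz,flz,fow,fwx,hox,hoz,hxz,wxz] rk=17  ker:fhz,fwz,loz,oxz
∂1c = 0
c vs im∂2: reduces to 0 ⇒ boundary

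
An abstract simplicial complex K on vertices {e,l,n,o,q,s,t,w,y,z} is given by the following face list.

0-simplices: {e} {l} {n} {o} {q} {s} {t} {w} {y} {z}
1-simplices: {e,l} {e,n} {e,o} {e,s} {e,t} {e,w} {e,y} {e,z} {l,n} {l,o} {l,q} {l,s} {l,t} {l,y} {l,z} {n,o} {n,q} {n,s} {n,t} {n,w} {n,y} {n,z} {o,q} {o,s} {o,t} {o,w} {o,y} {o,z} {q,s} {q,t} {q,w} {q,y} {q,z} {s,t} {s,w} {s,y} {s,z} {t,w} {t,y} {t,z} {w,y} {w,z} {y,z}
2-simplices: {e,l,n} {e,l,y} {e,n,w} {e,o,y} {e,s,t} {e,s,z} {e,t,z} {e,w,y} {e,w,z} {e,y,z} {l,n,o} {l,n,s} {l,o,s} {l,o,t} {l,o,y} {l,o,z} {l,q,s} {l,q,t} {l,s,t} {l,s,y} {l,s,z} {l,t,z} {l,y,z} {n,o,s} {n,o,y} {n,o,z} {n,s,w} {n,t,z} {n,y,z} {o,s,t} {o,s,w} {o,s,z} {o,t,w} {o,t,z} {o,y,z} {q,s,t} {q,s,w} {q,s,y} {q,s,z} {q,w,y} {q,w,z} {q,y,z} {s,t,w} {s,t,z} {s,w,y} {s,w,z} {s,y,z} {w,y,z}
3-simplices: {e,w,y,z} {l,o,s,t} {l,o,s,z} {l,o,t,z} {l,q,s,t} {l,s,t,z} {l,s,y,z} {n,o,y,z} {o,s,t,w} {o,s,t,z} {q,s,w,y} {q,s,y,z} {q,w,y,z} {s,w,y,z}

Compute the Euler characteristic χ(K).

χ(K)=1

n_0=10 n_1=43 n_2=48 n_3=14
χ=+10−43+48−14=1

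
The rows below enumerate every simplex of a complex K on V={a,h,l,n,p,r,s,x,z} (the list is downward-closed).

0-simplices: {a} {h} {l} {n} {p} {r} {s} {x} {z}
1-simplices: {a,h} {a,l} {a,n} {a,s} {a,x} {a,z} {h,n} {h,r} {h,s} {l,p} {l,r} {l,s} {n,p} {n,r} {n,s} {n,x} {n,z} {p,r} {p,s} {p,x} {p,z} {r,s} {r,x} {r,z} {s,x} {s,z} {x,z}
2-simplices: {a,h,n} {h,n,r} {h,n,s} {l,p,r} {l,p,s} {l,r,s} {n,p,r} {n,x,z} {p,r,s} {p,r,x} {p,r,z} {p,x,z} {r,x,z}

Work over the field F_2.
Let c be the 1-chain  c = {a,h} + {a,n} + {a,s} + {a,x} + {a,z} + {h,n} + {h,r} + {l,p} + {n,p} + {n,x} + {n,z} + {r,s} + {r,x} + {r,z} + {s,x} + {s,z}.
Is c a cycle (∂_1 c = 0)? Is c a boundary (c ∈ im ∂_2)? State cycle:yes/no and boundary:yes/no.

n_0=9 n_1=27 n_2=13  [Z2]
∂1: piv[ah,al,an,as,ax,az,hr,lp] rk=8  ker:hn,hs,lr,ls,np,nr,ns,nx,nz,pr,ps,px,pz,rs,rx,rz,sx,sz,xz
∂2: piv[ahn,hnr,hns,lpr,lps,lrs,npr,nxz,prx,prz,pxz] rk=11  ker:prs,rxz
∂1c = {a} + {h} + {l} + {n}

cycle:no boundary:no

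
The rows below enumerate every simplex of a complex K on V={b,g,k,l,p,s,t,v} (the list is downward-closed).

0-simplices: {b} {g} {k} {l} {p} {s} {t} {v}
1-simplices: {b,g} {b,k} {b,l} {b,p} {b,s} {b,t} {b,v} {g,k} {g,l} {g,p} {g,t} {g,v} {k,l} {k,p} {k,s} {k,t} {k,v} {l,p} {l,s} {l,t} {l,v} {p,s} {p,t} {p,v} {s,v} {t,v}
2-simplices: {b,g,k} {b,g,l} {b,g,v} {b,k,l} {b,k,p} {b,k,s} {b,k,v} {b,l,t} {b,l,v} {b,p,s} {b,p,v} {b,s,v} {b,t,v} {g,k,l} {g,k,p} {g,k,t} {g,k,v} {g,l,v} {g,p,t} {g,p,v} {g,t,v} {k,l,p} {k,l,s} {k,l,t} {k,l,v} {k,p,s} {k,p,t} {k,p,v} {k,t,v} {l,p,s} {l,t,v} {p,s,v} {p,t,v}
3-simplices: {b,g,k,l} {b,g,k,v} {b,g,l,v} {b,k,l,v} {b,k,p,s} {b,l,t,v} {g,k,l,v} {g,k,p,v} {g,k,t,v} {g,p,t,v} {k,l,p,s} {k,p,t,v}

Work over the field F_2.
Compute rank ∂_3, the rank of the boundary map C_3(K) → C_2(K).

rank∂_3=11

n_0=8 n_1=26 n_2=33 n_3=12  [Z2]
∂1: piv[bg,bk,bl,bp,bs,bt,bv] rk=7  ker:gk,gl,gp,gt,gv,kl,kp,ks,kt,kv,lp,ls,lt,lv,ps,pt,pv,sv,tv
∂2: piv[bgk,bgl,bgv,bkl,bkp,bks,bkv,blt,blv,bps,bpv,bsv,btv,gkp,gkt,gpt,gtv,klp,kls] rk=19  ker:gkl,gkv,glv,gpv,klt,klv,kps,kpt,kpv,ktv,lps,ltv,psv,ptv
∂3: piv[bgkl,bgkv,bglv,bklv,bkps,bltv,gkpv,gktv,gptv,klps,kptv] rk=11  ker:gklv
rk∂_3=11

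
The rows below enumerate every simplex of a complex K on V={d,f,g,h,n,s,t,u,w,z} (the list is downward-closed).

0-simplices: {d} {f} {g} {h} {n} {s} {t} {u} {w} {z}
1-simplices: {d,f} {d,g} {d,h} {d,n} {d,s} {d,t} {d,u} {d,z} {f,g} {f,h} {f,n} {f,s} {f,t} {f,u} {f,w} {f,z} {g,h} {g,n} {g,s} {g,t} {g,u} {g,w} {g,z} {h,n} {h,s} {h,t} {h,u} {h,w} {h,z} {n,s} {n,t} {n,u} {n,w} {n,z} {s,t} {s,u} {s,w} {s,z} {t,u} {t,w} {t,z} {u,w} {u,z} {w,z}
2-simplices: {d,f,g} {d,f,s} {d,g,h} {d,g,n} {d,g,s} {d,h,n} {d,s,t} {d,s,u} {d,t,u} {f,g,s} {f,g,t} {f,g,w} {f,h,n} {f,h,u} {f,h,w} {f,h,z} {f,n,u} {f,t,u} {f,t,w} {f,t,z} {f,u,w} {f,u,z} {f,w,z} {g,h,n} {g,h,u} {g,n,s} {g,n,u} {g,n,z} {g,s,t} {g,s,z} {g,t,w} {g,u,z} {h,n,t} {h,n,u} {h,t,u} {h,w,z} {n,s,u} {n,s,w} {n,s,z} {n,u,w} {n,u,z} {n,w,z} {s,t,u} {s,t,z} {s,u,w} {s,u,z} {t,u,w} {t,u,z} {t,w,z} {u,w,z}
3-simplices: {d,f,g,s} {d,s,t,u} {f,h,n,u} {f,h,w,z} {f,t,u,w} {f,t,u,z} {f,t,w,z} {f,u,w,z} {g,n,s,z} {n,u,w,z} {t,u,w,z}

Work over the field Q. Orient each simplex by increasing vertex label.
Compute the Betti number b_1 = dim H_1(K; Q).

n_0=10 n_1=44 n_2=50 n_3=11  [Q]
∂1: piv[df,dg,dh,dn,ds,dt,du,dz,fw] rk=9  ker:fg,fh,fn,fs,ft,fu,fz,gh,gn,gs,gt,gu,gw,gz,hn,hs,ht,hu,hw,hz,ns,nt,nu,nw,nz,st,su,sw,sz,tu,tw,tz,uw,uz,wz
∂2: piv[dfg,dfs,dgh,dgn,dgs,dhn,dst,dsu,dtu,fgt,fgw,fhn,fhu,fhw,fhz,fnu,ftu,ftw,ftz,fuw,fuz,fwz,ghu,gns,gnz,gst,gsz,guz,hnt,htu,nsu,nsw,nuw] rk=33  ker:fgs,ghn,gnu,gtw,hnu,hwz,nsz,nuz,nwz,stu,stz,suw,suz,tuw,tuz,twz,uwz
∂3: piv[dfgs,dstu,fhnu,fhwz,ftuw,ftuz,ftwz,fuwz,gnsz,nuwz] rk=10  ker:tuwz
b_1=(44−9)−33=2

b_1=2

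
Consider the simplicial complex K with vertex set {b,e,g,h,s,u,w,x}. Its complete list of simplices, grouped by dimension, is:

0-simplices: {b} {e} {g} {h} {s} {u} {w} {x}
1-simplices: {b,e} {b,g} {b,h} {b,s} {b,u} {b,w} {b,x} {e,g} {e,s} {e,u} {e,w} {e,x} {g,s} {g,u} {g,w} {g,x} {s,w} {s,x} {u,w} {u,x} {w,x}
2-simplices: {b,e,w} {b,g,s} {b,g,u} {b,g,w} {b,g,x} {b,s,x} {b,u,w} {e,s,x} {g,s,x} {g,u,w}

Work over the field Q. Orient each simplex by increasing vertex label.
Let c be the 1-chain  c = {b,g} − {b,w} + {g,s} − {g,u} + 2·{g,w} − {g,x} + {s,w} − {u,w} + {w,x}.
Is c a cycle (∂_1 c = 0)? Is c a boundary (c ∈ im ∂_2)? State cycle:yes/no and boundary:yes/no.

cycle:yes boundary:no

n_0=8 n_1=21 n_2=10  [Q]
∂1: piv[be,bg,bh,bs,bu,bw,bx] rk=7  ker:eg,es,eu,ew,ex,gs,gu,gw,gx,sw,sx,uw,ux,wx
∂2: piv[bew,bgs,bgu,bgw,bgx,bsx,buw,esx] rk=8  ker:gsx,guw
∂1c = 0
c vs im∂2: residual ≠ 0 ⇒ not boundary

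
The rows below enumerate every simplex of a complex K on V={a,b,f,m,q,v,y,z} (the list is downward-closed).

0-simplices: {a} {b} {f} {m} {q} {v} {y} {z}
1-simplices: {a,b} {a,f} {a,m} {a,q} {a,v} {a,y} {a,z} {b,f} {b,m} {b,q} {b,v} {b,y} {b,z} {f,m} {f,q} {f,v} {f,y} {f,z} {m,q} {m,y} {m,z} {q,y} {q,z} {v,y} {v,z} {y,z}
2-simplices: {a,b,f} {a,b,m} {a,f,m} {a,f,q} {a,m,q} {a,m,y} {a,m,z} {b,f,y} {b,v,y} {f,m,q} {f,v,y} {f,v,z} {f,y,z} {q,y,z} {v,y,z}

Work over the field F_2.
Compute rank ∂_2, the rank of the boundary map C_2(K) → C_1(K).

rank∂_2=13

n_0=8 n_1=26 n_2=15  [Z2]
∂1: piv[ab,af,am,aq,av,ay,az] rk=7  ker:bf,bm,bq,bv,by,bz,fm,fq,fv,fy,fz,mq,my,mz,qy,qz,vy,vz,yz
∂2: piv[abf,abm,afm,afq,amq,amy,amz,bfy,bvy,fvy,fvz,fyz,qyz] rk=13  ker:fmq,vyz
rk∂_2=13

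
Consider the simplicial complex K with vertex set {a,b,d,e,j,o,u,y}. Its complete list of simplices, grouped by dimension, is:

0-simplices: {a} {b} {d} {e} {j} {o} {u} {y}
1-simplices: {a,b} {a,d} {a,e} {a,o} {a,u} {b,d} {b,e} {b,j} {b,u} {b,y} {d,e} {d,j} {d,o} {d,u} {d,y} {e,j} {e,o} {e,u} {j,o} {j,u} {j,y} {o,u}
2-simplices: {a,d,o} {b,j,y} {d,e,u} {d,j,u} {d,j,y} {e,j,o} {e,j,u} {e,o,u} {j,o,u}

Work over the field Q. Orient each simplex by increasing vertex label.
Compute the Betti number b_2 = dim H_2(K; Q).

n_0=8 n_1=22 n_2=9  [Q]
∂1: piv[ab,ad,ae,ao,au,bj,by] rk=7  ker:bd,be,bu,de,dj,do,du,dy,ej,eo,eu,jo,ju,jy,ou
∂2: piv[ado,bjy,deu,dju,djy,ejo,eju,eou] rk=8  ker:jou
b_2=(9−8)−0=1

b_2=1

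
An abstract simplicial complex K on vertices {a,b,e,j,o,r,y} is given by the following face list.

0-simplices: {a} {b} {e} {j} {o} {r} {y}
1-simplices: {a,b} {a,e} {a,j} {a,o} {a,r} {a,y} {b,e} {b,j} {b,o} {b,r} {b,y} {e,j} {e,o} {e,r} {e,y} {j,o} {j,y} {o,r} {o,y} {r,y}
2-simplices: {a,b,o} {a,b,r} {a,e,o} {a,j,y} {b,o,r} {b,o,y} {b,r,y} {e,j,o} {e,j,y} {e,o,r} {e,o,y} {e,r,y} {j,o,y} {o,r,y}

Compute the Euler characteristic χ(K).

χ(K)=1

n_0=7 n_1=20 n_2=14
χ=+7−20+14=1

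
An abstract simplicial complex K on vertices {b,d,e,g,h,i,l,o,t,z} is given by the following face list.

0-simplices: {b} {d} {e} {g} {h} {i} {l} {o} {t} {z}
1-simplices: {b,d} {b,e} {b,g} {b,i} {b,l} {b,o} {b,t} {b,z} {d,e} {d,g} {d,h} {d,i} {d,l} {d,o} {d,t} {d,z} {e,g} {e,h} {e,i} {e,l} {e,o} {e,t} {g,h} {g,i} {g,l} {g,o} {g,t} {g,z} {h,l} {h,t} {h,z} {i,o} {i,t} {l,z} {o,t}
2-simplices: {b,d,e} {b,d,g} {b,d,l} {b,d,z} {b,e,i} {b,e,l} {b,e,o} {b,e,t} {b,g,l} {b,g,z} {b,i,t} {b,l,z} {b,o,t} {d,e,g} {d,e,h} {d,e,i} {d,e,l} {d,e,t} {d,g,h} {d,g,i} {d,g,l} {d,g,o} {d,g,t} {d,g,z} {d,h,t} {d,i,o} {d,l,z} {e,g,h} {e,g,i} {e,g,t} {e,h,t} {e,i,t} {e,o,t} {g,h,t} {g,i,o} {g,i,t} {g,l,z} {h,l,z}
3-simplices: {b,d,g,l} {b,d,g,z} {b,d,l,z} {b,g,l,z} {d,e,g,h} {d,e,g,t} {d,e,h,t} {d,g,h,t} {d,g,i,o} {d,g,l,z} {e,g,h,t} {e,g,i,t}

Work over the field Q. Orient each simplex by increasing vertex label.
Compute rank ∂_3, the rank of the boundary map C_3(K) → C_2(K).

n_0=10 n_1=35 n_2=38 n_3=12  [Q]
∂1: piv[bd,be,bg,bi,bl,bo,bt,bz,dh] rk=9  ker:de,dg,di,dl,do,dt,dz,eg,eh,ei,el,eo,et,gh,gi,gl,go,gt,gz,hl,ht,hz,io,it,lz,ot
∂2: piv[bde,bdg,bdl,bdz,bei,bel,beo,bet,bgl,bgz,bit,blz,bot,deg,deh,dei,det,dgh,dgi,dgo,dgt,dht,dio,hlz] rk=24  ker:del,dgl,dgz,dlz,egh,egi,egt,eht,eit,eot,ght,gio,git,glz
∂3: piv[bdgl,bdgz,bdlz,bglz,degh,degt,deht,dght,dgio,egit] rk=10  ker:dglz,eght
rk∂_3=10

rank∂_3=10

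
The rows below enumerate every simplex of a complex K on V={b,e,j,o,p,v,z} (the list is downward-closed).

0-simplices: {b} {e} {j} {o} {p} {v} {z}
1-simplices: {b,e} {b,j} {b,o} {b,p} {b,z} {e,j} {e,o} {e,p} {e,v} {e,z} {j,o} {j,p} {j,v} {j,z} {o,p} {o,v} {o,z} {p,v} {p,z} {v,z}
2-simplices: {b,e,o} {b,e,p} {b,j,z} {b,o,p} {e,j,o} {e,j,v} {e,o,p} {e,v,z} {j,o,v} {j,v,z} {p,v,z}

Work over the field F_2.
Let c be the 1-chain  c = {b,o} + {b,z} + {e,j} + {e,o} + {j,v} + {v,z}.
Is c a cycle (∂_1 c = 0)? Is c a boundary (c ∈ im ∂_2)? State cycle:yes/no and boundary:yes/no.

n_0=7 n_1=20 n_2=11  [Z2]
∂1: piv[be,bj,bo,bp,bz,ev] rk=6  ker:ej,eo,ep,ez,jo,jp,jv,jz,op,ov,oz,pv,pz,vz
∂2: piv[beo,bep,bjz,bop,ejo,ejv,evz,jov,jvz,pvz] rk=10  ker:eop
∂1c = 0
c vs im∂2: residual ≠ 0 ⇒ not boundary

cycle:yes boundary:no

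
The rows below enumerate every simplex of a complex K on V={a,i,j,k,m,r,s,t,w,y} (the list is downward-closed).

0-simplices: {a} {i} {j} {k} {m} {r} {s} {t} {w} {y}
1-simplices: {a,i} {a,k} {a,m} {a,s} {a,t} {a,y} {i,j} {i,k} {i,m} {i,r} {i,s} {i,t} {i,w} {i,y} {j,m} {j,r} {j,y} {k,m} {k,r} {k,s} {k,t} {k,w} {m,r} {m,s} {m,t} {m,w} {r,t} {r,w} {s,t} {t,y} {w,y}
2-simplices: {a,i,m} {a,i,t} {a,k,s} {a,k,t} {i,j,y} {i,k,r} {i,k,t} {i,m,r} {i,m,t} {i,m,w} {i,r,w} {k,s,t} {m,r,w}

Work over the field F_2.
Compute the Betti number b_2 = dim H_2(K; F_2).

b_2=1

n_0=10 n_1=31 n_2=13  [Z2]
∂1: piv[ai,ak,am,as,at,ay,ij,ir,iw] rk=9  ker:ik,im,is,it,iy,jm,jr,jy,km,kr,ks,kt,kw,mr,ms,mt,mw,rt,rw,st,ty,wy
∂2: piv[aim,ait,aks,akt,ijy,ikr,ikt,imr,imt,imw,irw,kst] rk=12  ker:mrw
b_2=(13−12)−0=1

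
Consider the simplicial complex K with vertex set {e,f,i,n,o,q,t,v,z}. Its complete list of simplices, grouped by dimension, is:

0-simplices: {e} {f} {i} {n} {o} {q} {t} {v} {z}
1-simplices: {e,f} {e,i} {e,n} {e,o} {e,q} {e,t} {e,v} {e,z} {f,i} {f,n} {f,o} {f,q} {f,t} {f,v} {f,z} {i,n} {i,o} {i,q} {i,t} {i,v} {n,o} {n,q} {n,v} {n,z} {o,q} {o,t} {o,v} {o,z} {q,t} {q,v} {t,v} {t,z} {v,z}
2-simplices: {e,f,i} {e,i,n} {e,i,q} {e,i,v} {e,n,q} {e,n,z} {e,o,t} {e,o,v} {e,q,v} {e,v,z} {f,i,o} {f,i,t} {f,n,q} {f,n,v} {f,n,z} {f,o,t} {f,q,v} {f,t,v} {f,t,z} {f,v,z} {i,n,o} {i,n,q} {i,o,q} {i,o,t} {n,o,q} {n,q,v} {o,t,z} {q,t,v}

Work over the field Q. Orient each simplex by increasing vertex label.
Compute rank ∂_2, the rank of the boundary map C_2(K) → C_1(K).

rank∂_2=23

n_0=9 n_1=33 n_2=28  [Q]
∂1: piv[ef,ei,en,eo,eq,et,ev,ez] rk=8  ker:fi,fn,fo,fq,ft,fv,fz,in,io,iq,it,iv,no,nq,nv,nz,oq,ot,ov,oz,qt,qv,tv,tz,vz
∂2: piv[efi,ein,eiq,eiv,enq,enz,eot,eov,eqv,evz,fio,fit,fnq,fnv,fnz,fot,fqv,ftv,ftz,ino,ioq,otz,qtv] rk=23  ker:fvz,inq,iot,noq,nqv
rk∂_2=23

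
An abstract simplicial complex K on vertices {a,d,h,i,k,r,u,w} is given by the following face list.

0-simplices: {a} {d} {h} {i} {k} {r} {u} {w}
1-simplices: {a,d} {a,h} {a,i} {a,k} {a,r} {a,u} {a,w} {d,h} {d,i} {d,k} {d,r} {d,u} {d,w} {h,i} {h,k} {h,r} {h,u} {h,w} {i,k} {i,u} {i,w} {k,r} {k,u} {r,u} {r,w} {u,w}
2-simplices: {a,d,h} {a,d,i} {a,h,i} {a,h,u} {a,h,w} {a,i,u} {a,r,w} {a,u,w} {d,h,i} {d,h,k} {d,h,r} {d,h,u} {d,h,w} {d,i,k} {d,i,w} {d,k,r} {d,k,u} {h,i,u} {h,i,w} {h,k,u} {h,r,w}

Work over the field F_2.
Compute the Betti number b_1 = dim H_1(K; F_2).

b_1=2

n_0=8 n_1=26 n_2=21  [Z2]
∂1: piv[ad,ah,ai,ak,ar,au,aw] rk=7  ker:dh,di,dk,dr,du,dw,hi,hk,hr,hu,hw,ik,iu,iw,kr,ku,ru,rw,uw
∂2: piv[adh,adi,ahi,ahu,ahw,aiu,arw,auw,dhk,dhr,dhu,dhw,dik,diw,dkr,dku,hrw] rk=17  ker:dhi,hiu,hiw,hku
b_1=(26−7)−17=2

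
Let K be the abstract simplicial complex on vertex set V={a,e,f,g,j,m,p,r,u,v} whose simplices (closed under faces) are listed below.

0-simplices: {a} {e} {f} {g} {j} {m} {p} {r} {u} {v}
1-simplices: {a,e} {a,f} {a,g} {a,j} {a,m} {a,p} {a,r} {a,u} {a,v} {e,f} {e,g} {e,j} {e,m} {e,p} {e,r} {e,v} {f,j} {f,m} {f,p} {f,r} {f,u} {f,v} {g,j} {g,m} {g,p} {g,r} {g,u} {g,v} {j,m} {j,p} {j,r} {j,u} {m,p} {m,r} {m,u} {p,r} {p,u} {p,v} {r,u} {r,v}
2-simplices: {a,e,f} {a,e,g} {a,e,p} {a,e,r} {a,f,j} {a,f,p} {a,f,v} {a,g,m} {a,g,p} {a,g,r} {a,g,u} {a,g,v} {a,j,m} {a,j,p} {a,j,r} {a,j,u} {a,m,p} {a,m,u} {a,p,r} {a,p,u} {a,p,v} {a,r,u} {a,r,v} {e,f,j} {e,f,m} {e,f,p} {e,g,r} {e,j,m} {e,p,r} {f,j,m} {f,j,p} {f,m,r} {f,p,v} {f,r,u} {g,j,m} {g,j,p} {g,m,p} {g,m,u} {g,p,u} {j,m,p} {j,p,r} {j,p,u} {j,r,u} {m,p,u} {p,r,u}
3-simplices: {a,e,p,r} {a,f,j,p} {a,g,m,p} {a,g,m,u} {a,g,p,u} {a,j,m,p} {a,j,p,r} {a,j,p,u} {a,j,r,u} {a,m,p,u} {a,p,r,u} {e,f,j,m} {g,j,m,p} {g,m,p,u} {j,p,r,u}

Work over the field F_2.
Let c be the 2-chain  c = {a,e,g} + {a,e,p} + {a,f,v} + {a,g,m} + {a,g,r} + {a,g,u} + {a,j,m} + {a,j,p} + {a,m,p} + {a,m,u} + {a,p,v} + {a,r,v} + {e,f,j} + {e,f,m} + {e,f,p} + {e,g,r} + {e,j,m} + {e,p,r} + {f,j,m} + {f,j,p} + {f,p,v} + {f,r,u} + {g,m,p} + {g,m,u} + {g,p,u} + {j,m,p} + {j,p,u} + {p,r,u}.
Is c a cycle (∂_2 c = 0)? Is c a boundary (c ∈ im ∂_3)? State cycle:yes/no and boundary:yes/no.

cycle:no boundary:no

n_0=10 n_1=40 n_2=45 n_3=15  [Z2]
∂1: piv[ae,af,ag,aj,am,ap,ar,au,av] rk=9  ker:ef,eg,ej,em,ep,er,ev,fj,fm,fp,fr,fu,fv,gj,gm,gp,gr,gu,gv,jm,jp,jr,ju,mp,mr,mu,pr,pu,pv,ru,rv
∂2: piv[aef,aeg,aep,aer,afj,afp,afv,agm,agp,agr,agu,agv,ajm,ajp,ajr,aju,amp,amu,apr,apu,apv,aru,arv,efj,efm,ejm,fmr,fru,gjm] rk=29  ker:efp,egr,epr,fjm,fjp,fpv,gjp,gmp,gmu,gpu,jmp,jpr,jpu,jru,mpu,pru
∂3: piv[aepr,afjp,agmp,agmu,agpu,ajmp,ajpr,ajpu,ajru,ampu,apru,efjm,gjmp] rk=13  ker:gmpu,jpru
∂2c = {a,f} + {a,v} + {e,f} + {e,p} + {f,j} + {f,p} + {f,r} + {f,u} + {g,m} + {g,u} + {j,u} + {m,p} + {p,u} + {r,v}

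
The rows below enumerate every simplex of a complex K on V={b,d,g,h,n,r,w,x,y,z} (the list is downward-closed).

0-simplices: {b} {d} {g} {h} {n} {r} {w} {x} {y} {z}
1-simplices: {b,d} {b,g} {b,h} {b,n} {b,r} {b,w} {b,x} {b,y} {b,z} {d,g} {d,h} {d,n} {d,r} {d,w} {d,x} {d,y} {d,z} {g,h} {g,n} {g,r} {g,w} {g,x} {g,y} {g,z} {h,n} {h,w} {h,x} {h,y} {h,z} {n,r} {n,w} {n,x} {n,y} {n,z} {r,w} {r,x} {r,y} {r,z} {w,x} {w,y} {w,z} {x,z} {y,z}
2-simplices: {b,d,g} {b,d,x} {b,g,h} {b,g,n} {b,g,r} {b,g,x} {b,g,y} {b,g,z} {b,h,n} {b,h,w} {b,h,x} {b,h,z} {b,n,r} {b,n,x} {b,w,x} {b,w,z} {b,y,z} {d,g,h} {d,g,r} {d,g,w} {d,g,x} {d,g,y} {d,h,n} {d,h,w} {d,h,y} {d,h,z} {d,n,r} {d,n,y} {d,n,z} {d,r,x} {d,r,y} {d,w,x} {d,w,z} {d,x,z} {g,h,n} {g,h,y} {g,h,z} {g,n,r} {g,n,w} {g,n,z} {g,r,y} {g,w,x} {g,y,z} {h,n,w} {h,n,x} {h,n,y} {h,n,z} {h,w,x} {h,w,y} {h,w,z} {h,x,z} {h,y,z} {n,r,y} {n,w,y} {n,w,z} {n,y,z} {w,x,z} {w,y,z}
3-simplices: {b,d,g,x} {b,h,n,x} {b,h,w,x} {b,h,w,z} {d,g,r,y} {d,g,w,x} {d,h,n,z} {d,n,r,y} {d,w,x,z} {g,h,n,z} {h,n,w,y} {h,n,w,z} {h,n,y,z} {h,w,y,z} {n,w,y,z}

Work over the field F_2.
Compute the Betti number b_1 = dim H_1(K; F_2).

n_0=10 n_1=43 n_2=58 n_3=15  [Z2]
∂1: piv[bd,bg,bh,bn,br,bw,bx,by,bz] rk=9  ker:dg,dh,dn,dr,dw,dx,dy,dz,gh,gn,gr,gw,gx,gy,gz,hn,hw,hx,hy,hz,nr,nw,nx,ny,nz,rw,rx,ry,rz,wx,wy,wz,xz,yz
∂2: piv[bdg,bdx,bgh,bgn,bgr,bgx,bgy,bgz,bhn,bhw,bhx,bhz,bnr,bnx,bwx,bwz,byz,dgh,dgr,dgw,dgy,dhn,dhw,dhy,dhz,dny,dnz,drx,dry,dxz,gnw,hwy] rk=32  ker:dgx,dnr,dwx,dwz,ghn,ghy,ghz,gnr,gnz,gry,gwx,gyz,hnw,hnx,hny,hnz,hwx,hwz,hxz,hyz,nry,nwy,nwz,nyz,wxz,wyz
∂3: piv[bdgx,bhnx,bhwx,bhwz,dgry,dgwx,dhnz,dnry,dwxz,ghnz,hnwy,hnwz,hnyz,hwyz] rk=14  ker:nwyz
b_1=(43−9)−32=2

b_1=2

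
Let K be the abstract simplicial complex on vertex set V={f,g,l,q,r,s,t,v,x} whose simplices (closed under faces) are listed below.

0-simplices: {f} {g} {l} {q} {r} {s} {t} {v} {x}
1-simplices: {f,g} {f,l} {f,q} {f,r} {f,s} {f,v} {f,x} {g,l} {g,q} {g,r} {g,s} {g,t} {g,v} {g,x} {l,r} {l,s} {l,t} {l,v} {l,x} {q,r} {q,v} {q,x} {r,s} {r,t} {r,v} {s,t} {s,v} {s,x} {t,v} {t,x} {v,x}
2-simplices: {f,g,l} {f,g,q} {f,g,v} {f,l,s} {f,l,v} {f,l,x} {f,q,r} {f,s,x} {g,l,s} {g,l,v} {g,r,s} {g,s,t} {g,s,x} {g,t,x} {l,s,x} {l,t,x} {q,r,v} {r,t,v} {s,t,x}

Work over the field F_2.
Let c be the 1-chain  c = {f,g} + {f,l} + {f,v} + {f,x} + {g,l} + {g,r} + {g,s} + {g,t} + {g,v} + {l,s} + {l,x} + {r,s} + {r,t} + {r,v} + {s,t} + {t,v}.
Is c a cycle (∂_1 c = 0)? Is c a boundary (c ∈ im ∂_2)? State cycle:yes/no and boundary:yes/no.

cycle:yes boundary:yes

n_0=9 n_1=31 n_2=19  [Z2]
∂1: piv[fg,fl,fq,fr,fs,fv,fx,gt] rk=8  ker:gl,gq,gr,gs,gv,gx,lr,ls,lt,lv,lx,qr,qv,qx,rs,rt,rv,st,sv,sx,tv,tx,vx
∂2: piv[fgl,fgq,fgv,fls,flv,flx,fqr,fsx,gls,grs,gst,gsx,gtx,ltx,qrv,rtv] rk=16  ker:glv,lsx,stx
∂1c = 0
c vs im∂2: reduces to 0 ⇒ boundary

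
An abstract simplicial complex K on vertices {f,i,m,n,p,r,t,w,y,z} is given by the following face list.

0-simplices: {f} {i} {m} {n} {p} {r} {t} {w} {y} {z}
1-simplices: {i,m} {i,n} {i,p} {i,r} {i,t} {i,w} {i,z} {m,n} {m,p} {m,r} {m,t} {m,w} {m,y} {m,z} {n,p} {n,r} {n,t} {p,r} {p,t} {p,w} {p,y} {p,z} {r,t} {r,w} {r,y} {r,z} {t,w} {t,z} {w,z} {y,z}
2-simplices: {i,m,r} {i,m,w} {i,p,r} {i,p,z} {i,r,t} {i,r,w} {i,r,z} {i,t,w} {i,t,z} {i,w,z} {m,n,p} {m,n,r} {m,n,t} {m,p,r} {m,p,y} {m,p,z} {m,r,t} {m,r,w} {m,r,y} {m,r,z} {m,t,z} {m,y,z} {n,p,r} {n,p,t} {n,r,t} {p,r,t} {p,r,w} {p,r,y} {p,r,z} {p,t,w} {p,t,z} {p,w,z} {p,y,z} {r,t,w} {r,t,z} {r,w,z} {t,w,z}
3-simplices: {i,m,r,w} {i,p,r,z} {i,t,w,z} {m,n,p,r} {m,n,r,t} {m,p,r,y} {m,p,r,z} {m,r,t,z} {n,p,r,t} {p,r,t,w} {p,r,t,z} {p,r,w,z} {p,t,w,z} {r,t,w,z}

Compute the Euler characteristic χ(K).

χ(K)=3

n_0=10 n_1=30 n_2=37 n_3=14
χ=+10−30+37−14=3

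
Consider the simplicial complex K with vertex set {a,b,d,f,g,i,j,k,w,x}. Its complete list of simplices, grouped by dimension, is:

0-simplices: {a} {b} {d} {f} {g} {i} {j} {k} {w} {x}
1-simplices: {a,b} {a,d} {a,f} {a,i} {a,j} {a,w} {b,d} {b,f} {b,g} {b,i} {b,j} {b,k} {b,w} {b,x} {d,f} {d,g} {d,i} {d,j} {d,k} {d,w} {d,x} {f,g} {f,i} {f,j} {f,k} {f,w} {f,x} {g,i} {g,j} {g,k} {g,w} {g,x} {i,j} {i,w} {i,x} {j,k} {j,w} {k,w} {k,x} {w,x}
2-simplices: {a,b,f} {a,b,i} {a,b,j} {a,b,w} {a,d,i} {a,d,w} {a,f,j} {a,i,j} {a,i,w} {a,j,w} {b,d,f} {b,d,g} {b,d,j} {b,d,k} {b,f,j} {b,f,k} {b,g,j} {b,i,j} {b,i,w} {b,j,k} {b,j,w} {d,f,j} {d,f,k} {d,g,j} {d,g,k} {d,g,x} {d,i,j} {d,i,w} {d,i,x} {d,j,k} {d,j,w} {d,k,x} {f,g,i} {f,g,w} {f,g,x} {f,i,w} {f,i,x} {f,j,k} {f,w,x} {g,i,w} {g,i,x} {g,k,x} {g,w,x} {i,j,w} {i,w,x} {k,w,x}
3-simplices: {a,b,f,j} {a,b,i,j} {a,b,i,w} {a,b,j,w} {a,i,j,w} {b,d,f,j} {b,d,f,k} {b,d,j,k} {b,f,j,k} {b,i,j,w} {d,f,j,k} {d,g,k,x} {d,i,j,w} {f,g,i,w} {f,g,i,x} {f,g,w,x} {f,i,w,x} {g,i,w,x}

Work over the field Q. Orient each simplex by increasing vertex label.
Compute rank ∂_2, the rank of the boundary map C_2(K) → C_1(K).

rank∂_2=29

n_0=10 n_1=40 n_2=46 n_3=18  [Q]
∂1: piv[ab,ad,af,ai,aj,aw,bg,bk,bx] rk=9  ker:bd,bf,bi,bj,bw,df,dg,di,dj,dk,dw,dx,fg,fi,fj,fk,fw,fx,gi,gj,gk,gw,gx,ij,iw,ix,jk,jw,kw,kx,wx
∂2: piv[abf,abi,abj,abw,adi,adw,afj,aij,aiw,ajw,bdf,bdg,bdj,bdk,bfk,bgj,bjk,dgk,dgx,dij,dix,dkx,fgi,fgw,fgx,fiw,fix,fwx,kwx] rk=29  ker:bfj,bij,biw,bjw,dfj,dfk,dgj,diw,djk,djw,fjk,giw,gix,gkx,gwx,ijw,iwx
∂3: piv[abfj,abij,abiw,abjw,aijw,bdfj,bdfk,bdjk,bfjk,dgkx,dijw,fgiw,fgix,fgwx,fiwx] rk=15  ker:bijw,dfjk,giwx
rk∂_2=29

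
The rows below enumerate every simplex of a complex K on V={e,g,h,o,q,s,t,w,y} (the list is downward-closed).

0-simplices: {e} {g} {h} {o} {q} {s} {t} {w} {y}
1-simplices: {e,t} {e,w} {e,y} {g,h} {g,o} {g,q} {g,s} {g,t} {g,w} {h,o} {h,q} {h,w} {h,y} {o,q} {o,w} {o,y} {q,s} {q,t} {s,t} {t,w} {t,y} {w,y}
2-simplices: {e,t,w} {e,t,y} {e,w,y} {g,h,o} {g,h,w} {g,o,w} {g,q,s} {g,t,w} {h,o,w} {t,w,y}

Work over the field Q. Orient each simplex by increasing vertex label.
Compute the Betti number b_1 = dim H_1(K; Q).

b_1=6

n_0=9 n_1=22 n_2=10  [Q]
∂1: piv[et,ew,ey,gh,go,gq,gs,gt] rk=8  ker:gw,ho,hq,hw,hy,oq,ow,oy,qs,qt,st,tw,ty,wy
∂2: piv[etw,ety,ewy,gho,ghw,gow,gqs,gtw] rk=8  ker:how,twy
b_1=(22−8)−8=6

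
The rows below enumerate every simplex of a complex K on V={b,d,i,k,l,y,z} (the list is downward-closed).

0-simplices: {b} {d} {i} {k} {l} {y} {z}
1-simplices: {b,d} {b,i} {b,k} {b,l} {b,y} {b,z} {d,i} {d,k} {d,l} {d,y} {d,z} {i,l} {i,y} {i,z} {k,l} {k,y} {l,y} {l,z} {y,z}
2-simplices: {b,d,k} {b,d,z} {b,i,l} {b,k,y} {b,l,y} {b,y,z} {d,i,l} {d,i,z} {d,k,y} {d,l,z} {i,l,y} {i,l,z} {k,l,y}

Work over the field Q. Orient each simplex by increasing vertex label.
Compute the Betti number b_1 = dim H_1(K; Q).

b_1=1

n_0=7 n_1=19 n_2=13  [Q]
∂1: piv[bd,bi,bk,bl,by,bz] rk=6  ker:di,dk,dl,dy,dz,il,iy,iz,kl,ky,ly,lz,yz
∂2: piv[bdk,bdz,bil,bky,bly,byz,dil,diz,dky,dlz,ily,kly] rk=12  ker:ilz
b_1=(19−6)−12=1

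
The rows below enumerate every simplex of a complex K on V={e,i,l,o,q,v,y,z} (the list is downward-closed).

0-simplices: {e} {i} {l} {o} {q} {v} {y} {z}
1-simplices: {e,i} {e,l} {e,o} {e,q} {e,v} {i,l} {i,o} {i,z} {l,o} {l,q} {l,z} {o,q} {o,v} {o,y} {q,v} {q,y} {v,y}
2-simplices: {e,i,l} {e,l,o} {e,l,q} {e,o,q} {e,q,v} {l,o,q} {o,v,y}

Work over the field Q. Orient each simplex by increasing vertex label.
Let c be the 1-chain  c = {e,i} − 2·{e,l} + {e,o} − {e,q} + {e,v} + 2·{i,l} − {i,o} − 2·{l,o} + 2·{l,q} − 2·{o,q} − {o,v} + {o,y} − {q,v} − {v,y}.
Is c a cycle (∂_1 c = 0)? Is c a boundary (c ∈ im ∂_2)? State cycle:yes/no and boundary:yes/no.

n_0=8 n_1=17 n_2=7  [Q]
∂1: piv[ei,el,eo,eq,ev,iz,oy] rk=7  ker:il,io,lo,lq,lz,oq,ov,qv,qy,vy
∂2: piv[eil,elo,elq,eoq,eqv,ovy] rk=6  ker:loq
∂1c = 0
c vs im∂2: residual ≠ 0 ⇒ not boundary

cycle:yes boundary:no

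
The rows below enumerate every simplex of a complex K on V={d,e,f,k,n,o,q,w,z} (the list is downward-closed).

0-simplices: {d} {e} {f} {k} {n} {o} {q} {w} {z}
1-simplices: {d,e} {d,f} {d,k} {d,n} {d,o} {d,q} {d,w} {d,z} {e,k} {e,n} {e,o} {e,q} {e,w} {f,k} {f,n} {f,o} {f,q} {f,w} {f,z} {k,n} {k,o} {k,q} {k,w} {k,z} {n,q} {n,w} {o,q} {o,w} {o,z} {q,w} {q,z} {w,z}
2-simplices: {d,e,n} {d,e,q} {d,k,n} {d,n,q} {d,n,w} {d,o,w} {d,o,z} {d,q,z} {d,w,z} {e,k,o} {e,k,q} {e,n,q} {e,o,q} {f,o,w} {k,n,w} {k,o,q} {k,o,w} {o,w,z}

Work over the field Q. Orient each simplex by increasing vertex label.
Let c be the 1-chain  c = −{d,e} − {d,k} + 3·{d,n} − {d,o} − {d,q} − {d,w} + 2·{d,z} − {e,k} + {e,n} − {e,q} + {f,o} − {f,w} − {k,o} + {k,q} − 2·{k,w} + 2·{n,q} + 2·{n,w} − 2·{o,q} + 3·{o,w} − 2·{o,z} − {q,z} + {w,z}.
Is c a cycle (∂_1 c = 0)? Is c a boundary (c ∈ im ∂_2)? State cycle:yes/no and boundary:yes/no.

n_0=9 n_1=32 n_2=18  [Q]
∂1: piv[de,df,dk,dn,do,dq,dw,dz] rk=8  ker:ek,en,eo,eq,ew,fk,fn,fo,fq,fw,fz,kn,ko,kq,kw,kz,nq,nw,oq,ow,oz,qw,qz,wz
∂2: piv[den,deq,dkn,dnq,dnw,dow,doz,dqz,dwz,eko,ekq,eoq,fow,knw,kow] rk=15  ker:enq,koq,owz
∂1c = 0
c vs im∂2: reduces to 0 ⇒ boundary

cycle:yes boundary:yes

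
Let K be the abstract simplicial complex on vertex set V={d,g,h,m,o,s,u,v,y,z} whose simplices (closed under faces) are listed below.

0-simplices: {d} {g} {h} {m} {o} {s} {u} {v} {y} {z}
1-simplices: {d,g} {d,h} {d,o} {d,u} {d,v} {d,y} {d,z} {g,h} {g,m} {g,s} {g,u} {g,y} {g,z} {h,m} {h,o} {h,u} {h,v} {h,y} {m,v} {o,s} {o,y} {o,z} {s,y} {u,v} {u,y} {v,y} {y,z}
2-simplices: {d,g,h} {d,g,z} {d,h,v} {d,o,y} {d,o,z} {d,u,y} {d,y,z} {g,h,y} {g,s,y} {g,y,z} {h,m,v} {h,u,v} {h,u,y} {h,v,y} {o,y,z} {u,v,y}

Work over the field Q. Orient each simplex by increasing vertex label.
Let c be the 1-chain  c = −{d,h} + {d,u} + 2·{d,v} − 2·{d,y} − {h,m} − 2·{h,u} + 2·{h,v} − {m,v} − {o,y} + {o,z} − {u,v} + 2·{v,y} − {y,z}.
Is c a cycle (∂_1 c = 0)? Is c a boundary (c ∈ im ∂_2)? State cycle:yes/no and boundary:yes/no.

n_0=10 n_1=27 n_2=16  [Q]
∂1: piv[dg,dh,do,du,dv,dy,dz,gm,gs] rk=9  ker:gh,gu,gy,gz,hm,ho,hu,hv,hy,mv,os,oy,oz,sy,uv,uy,vy,yz
∂2: piv[dgh,dgz,dhv,doy,doz,duy,dyz,ghy,gsy,gyz,hmv,huv,huy,hvy] rk=14  ker:oyz,uvy
∂1c = 0
c vs im∂2: reduces to 0 ⇒ boundary

cycle:yes boundary:yes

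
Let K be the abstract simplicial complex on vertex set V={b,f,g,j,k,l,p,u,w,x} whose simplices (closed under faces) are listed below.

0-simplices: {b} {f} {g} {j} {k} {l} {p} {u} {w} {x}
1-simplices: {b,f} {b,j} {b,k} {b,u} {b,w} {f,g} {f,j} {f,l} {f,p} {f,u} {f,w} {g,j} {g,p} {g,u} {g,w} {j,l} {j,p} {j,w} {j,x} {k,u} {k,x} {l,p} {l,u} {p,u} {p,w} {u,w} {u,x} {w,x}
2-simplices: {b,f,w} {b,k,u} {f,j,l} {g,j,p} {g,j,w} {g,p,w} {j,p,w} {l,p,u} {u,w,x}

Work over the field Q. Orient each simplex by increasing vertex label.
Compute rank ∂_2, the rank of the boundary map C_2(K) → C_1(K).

n_0=10 n_1=28 n_2=9  [Q]
∂1: piv[bf,bj,bk,bu,bw,fg,fl,fp,jx] rk=9  ker:fj,fu,fw,gj,gp,gu,gw,jl,jp,jw,ku,kx,lp,lu,pu,pw,uw,ux,wx
∂2: piv[bfw,bku,fjl,gjp,gjw,gpw,lpu,uwx] rk=8  ker:jpw
rk∂_2=8

rank∂_2=8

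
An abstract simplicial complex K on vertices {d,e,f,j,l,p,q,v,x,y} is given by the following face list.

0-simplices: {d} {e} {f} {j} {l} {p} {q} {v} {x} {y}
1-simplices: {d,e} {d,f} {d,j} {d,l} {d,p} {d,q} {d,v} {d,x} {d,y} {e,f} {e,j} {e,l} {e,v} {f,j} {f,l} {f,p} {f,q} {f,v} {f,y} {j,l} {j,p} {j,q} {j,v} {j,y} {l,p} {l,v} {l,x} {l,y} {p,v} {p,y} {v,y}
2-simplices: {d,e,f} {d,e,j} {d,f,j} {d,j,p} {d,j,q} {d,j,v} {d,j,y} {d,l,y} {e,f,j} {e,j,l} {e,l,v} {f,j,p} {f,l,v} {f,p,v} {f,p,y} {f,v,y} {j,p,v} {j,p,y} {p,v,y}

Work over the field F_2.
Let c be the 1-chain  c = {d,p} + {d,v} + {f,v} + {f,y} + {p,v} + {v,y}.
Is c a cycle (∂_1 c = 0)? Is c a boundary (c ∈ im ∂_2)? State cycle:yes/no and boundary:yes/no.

n_0=10 n_1=31 n_2=19  [Z2]
∂1: piv[de,df,dj,dl,dp,dq,dv,dx,dy] rk=9  ker:ef,ej,el,ev,fj,fl,fp,fq,fv,fy,jl,jp,jq,jv,jy,lp,lv,lx,ly,pv,py,vy
∂2: piv[def,dej,dfj,djp,djq,djv,djy,dly,ejl,elv,fjp,flv,fpv,fpy,fvy,jpv,jpy] rk=17  ker:efj,pvy
∂1c = 0
c vs im∂2: reduces to 0 ⇒ boundary

cycle:yes boundary:yes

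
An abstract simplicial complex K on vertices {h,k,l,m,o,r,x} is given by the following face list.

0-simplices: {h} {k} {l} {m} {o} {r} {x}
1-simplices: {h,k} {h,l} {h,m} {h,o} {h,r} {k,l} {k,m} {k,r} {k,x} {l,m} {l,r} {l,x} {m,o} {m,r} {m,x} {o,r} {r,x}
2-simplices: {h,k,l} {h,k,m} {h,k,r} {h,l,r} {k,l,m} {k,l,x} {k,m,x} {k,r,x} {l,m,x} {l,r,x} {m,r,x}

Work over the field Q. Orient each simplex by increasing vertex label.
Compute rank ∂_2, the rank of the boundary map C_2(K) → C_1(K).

rank∂_2=9

n_0=7 n_1=17 n_2=11  [Q]
∂1: piv[hk,hl,hm,ho,hr,kx] rk=6  ker:kl,km,kr,lm,lr,lx,mo,mr,mx,or,rx
∂2: piv[hkl,hkm,hkr,hlr,klm,klx,kmx,krx,mrx] rk=9  ker:lmx,lrx
rk∂_2=9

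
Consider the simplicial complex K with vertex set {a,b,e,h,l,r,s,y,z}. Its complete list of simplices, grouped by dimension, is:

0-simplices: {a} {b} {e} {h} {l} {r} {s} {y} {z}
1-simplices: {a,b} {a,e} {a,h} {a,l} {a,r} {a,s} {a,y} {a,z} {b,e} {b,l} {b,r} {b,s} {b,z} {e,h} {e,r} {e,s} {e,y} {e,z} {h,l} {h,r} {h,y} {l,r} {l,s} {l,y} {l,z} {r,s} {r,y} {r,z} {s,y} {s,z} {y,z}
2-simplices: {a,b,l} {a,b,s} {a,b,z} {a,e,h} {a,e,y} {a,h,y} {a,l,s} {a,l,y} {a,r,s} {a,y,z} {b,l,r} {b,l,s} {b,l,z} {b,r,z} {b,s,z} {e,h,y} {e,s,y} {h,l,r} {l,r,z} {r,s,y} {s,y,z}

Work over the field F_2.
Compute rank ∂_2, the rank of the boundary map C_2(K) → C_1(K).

rank∂_2=18

n_0=9 n_1=31 n_2=21  [Z2]
∂1: piv[ab,ae,ah,al,ar,as,ay,az] rk=8  ker:be,bl,br,bs,bz,eh,er,es,ey,ez,hl,hr,hy,lr,ls,ly,lz,rs,ry,rz,sy,sz,yz
∂2: piv[abl,abs,abz,aeh,aey,ahy,als,aly,ars,ayz,blr,blz,brz,bsz,esy,hlr,rsy,syz] rk=18  ker:bls,ehy,lrz
rk∂_2=18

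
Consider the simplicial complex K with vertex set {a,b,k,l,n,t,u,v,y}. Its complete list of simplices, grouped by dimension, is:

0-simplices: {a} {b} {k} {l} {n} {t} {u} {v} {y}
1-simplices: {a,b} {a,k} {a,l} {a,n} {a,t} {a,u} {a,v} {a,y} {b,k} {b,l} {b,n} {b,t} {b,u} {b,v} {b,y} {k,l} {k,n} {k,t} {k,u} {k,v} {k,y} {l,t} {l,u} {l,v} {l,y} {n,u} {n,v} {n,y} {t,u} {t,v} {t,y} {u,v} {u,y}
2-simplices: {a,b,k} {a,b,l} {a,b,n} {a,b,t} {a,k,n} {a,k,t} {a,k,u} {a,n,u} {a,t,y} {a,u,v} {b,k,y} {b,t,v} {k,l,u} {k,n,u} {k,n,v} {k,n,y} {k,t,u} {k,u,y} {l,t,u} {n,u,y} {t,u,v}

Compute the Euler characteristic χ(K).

χ(K)=-3

n_0=9 n_1=33 n_2=21
χ=+9−33+21=-3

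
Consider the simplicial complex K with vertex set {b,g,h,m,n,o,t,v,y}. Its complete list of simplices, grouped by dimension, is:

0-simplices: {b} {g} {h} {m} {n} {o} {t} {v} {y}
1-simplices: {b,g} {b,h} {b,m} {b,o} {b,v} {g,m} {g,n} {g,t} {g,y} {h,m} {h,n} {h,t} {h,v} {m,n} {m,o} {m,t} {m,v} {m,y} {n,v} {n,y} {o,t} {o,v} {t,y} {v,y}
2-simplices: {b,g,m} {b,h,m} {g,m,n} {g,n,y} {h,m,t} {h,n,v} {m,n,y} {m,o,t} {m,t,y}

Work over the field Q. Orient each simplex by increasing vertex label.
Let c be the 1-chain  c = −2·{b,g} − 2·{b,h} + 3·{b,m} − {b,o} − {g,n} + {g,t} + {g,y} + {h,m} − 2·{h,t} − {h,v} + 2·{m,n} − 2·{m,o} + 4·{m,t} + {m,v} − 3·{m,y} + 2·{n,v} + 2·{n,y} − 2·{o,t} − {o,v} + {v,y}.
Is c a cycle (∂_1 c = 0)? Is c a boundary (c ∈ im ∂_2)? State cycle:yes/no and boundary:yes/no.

cycle:no boundary:no

n_0=9 n_1=24 n_2=9  [Q]
∂1: piv[bg,bh,bm,bo,bv,gn,gt,gy] rk=8  ker:gm,hm,hn,ht,hv,mn,mo,mt,mv,my,nv,ny,ot,ov,ty,vy
∂2: piv[bgm,bhm,gmn,gny,hmt,hnv,mny,mot,mty] rk=9
∂1c = 2·{b} − 3·{g} + 2·{m} − 3·{n} + {t} + {y}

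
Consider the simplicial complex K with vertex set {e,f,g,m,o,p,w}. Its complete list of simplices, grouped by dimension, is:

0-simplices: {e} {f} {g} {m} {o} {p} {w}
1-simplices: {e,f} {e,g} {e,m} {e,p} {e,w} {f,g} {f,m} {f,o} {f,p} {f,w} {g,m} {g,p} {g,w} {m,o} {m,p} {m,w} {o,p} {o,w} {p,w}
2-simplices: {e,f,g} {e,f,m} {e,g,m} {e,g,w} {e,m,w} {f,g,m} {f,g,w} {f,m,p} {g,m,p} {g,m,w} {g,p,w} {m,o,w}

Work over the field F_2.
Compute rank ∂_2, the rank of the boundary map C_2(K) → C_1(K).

n_0=7 n_1=19 n_2=12  [Z2]
∂1: piv[ef,eg,em,ep,ew,fo] rk=6  ker:fg,fm,fp,fw,gm,gp,gw,mo,mp,mw,op,ow,pw
∂2: piv[efg,efm,egm,egw,emw,fgw,fmp,gmp,gpw,mow] rk=10  ker:fgm,gmw
rk∂_2=10

rank∂_2=10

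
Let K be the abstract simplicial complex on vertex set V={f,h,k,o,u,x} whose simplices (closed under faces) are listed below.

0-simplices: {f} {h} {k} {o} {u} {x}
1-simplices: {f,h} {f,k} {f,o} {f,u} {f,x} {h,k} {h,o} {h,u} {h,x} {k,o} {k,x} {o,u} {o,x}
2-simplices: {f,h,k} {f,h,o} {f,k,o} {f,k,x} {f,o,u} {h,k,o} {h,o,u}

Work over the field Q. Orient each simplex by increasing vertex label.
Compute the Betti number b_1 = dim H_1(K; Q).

b_1=2

n_0=6 n_1=13 n_2=7  [Q]
∂1: piv[fh,fk,fo,fu,fx] rk=5  ker:hk,ho,hu,hx,ko,kx,ou,ox
∂2: piv[fhk,fho,fko,fkx,fou,hou] rk=6  ker:hko
b_1=(13−5)−6=2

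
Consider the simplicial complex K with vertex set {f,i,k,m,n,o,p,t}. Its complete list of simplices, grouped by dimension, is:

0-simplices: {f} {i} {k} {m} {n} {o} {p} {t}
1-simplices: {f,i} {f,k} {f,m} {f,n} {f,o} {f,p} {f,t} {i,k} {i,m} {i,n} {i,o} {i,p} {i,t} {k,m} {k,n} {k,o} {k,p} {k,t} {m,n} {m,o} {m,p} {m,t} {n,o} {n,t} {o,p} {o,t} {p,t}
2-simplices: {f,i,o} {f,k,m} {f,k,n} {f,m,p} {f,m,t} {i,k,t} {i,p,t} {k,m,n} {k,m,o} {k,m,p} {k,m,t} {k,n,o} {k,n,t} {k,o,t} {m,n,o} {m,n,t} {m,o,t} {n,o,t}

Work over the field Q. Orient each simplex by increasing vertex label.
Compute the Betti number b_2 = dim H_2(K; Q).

b_2=4

n_0=8 n_1=27 n_2=18  [Q]
∂1: piv[fi,fk,fm,fn,fo,fp,ft] rk=7  ker:ik,im,in,io,ip,it,km,kn,ko,kp,kt,mn,mo,mp,mt,no,nt,op,ot,pt
∂2: piv[fio,fkm,fkn,fmp,fmt,ikt,ipt,kmn,kmo,kmp,kmt,kno,knt,kot] rk=14  ker:mno,mnt,mot,not
b_2=(18−14)−0=4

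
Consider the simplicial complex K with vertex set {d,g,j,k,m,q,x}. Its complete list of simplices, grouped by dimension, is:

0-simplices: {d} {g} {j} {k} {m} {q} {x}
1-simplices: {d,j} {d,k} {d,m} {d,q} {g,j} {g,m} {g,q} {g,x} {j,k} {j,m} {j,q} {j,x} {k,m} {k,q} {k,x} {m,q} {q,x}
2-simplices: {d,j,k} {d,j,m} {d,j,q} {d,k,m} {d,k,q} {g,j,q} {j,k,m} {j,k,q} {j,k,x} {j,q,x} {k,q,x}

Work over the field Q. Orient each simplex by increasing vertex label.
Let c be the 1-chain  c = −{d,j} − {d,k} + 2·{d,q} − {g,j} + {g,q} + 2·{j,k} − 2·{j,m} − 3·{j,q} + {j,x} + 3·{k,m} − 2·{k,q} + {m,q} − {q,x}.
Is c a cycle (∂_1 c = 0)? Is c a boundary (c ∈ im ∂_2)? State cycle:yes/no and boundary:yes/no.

n_0=7 n_1=17 n_2=11  [Q]
∂1: piv[dj,dk,dm,dq,gj,gx] rk=6  ker:gm,gq,jk,jm,jq,jx,km,kq,kx,mq,qx
∂2: piv[djk,djm,djq,dkm,dkq,gjq,jkx,jqx] rk=8  ker:jkm,jkq,kqx
∂1c = 0
c vs im∂2: residual ≠ 0 ⇒ not boundary

cycle:yes boundary:no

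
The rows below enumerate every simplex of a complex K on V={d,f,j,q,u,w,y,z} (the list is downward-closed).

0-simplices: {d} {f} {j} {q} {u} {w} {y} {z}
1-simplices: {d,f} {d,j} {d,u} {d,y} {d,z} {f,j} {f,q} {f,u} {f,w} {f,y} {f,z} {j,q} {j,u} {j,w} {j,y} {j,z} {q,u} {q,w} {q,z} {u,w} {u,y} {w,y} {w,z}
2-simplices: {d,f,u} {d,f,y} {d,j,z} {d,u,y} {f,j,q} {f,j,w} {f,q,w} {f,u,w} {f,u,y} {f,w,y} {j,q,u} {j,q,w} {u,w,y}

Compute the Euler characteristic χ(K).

n_0=8 n_1=23 n_2=13
χ=+8−23+13=-2

χ(K)=-2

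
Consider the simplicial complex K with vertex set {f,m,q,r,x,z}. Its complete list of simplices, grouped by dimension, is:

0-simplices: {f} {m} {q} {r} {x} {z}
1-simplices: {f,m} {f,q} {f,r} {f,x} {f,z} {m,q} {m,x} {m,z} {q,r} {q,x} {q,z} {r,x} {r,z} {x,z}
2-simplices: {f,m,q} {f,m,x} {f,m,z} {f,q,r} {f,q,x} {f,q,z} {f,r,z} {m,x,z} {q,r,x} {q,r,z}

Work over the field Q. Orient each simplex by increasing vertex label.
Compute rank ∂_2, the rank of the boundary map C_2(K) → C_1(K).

rank∂_2=9

n_0=6 n_1=14 n_2=10  [Q]
∂1: piv[fm,fq,fr,fx,fz] rk=5  ker:mq,mx,mz,qr,qx,qz,rx,rz,xz
∂2: piv[fmq,fmx,fmz,fqr,fqx,fqz,frz,mxz,qrx] rk=9  ker:qrz
rk∂_2=9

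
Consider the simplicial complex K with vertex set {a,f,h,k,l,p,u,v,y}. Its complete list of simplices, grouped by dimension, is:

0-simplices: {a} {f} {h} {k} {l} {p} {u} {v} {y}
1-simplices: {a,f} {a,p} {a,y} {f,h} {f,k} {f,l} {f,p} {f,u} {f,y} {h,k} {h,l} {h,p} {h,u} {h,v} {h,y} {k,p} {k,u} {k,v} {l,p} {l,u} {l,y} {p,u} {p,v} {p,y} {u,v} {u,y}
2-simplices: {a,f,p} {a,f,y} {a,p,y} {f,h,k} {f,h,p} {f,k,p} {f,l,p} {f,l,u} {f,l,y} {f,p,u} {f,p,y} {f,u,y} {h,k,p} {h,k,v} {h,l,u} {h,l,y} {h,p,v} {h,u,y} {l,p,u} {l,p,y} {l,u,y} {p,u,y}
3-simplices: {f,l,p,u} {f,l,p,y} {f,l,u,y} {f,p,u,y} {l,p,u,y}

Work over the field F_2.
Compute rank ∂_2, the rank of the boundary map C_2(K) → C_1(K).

rank∂_2=15

n_0=9 n_1=26 n_2=22 n_3=5  [Z2]
∂1: piv[af,ap,ay,fh,fk,fl,fu,hv] rk=8  ker:fp,fy,hk,hl,hp,hu,hy,kp,ku,kv,lp,lu,ly,pu,pv,py,uv,uy
∂2: piv[afp,afy,apy,fhk,fhp,fkp,flp,flu,fly,fpu,fuy,hkv,hlu,hly,hpv] rk=15  ker:fpy,hkp,huy,lpu,lpy,luy,puy
∂3: piv[flpu,flpy,fluy,fpuy] rk=4  ker:lpuy
rk∂_2=15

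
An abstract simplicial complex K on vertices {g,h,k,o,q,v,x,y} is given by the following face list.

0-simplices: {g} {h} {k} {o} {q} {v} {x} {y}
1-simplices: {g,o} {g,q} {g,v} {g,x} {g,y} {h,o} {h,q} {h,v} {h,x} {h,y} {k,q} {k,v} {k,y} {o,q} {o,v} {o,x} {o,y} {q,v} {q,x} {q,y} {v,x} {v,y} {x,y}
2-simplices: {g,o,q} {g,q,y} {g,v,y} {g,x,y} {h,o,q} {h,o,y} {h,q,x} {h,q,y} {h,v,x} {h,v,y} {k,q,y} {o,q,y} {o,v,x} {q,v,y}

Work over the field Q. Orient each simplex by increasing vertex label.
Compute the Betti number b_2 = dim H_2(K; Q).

b_2=1

n_0=8 n_1=23 n_2=14  [Q]
∂1: piv[go,gq,gv,gx,gy,ho,kq] rk=7  ker:hq,hv,hx,hy,kv,ky,oq,ov,ox,oy,qv,qx,qy,vx,vy,xy
∂2: piv[goq,gqy,gvy,gxy,hoq,hoy,hqx,hqy,hvx,hvy,kqy,ovx,qvy] rk=13  ker:oqy
b_2=(14−13)−0=1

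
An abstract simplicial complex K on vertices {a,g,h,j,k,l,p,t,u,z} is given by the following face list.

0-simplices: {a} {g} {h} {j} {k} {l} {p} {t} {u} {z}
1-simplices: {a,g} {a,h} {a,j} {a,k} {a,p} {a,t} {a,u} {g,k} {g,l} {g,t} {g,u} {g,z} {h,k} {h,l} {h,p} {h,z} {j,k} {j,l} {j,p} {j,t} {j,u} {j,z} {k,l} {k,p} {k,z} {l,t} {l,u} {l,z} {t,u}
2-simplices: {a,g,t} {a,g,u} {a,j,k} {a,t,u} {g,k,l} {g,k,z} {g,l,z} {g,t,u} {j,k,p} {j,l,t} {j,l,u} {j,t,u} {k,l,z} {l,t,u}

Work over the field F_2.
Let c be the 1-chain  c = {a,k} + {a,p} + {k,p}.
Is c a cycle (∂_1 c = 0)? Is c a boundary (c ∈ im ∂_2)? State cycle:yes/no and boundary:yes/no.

cycle:yes boundary:no

n_0=10 n_1=29 n_2=14  [Z2]
∂1: piv[ag,ah,aj,ak,ap,at,au,gl,gz] rk=9  ker:gk,gt,gu,hk,hl,hp,hz,jk,jl,jp,jt,ju,jz,kl,kp,kz,lt,lu,lz,tu
∂2: piv[agt,agu,ajk,atu,gkl,gkz,glz,jkp,jlt,jlu,jtu] rk=11  ker:gtu,klz,ltu
∂1c = 0
c vs im∂2: residual ≠ 0 ⇒ not boundary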